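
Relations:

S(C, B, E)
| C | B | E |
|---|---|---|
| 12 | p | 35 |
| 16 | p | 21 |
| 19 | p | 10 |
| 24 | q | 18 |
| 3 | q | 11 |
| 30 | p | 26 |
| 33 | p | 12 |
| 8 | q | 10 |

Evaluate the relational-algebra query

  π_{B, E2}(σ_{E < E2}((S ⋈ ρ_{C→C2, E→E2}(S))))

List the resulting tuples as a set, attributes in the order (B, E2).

ρ[C→C2, E→E2]: schema becomes (C2, B, E2); tuples unchanged.
S ⋈ ρ_{C→C2, E→E2}(S) (natural join on B): {(12, p, 35, 12, 35), (12, p, 35, 16, 21), (12, p, 35, 19, 10), (12, p, 35, 30, 26), (12, p, 35, 33, 12), (16, p, 21, 12, 35), (16, p, 21, 16, 21), (16, p, 21, 19, 10), (16, p, 21, 30, 26), (16, p, 21, 33, 12), (19, p, 10, 12, 35), (19, p, 10, 16, 21), (19, p, 10, 19, 10), (19, p, 10, 30, 26), (19, p, 10, 33, 12), (24, q, 18, 24, 18), (24, q, 18, 3, 11), (24, q, 18, 8, 10), (3, q, 11, 24, 18), (3, q, 11, 3, 11), (3, q, 11, 8, 10), (30, p, 26, 12, 35), (30, p, 26, 16, 21), (30, p, 26, 19, 10), (30, p, 26, 30, 26), (30, p, 26, 33, 12), (33, p, 12, 12, 35), (33, p, 12, 16, 21), (33, p, 12, 19, 10), (33, p, 12, 30, 26), (33, p, 12, 33, 12), (8, q, 10, 24, 18), (8, q, 10, 3, 11), (8, q, 10, 8, 10)}
Selection E < E2: {(16, p, 21, 12, 35), (16, p, 21, 30, 26), (19, p, 10, 12, 35), (19, p, 10, 16, 21), (19, p, 10, 30, 26), (19, p, 10, 33, 12), (3, q, 11, 24, 18), (30, p, 26, 12, 35), (33, p, 12, 12, 35), (33, p, 12, 16, 21), (33, p, 12, 30, 26), (8, q, 10, 24, 18), (8, q, 10, 3, 11)}
Projecting to B, E2 (7 duplicate(s) eliminated): {(p, 12), (p, 21), (p, 26), (p, 35), (q, 11), (q, 18)}

{(p, 12), (p, 21), (p, 26), (p, 35), (q, 11), (q, 18)}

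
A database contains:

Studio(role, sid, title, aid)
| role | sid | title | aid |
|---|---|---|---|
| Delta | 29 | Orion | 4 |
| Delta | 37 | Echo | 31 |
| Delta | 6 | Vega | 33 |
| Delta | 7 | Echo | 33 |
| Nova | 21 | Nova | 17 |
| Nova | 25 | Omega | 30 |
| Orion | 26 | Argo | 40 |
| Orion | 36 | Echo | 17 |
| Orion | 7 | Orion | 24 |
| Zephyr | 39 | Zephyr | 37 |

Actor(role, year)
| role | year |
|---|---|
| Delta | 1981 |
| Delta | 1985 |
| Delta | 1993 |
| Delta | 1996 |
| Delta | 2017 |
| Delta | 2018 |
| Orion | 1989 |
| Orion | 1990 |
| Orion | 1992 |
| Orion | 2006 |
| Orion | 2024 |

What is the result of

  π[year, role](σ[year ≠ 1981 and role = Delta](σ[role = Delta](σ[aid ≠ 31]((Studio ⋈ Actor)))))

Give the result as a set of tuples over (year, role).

Natural join on role: {(Delta, 29, Orion, 4, 1981), (Delta, 29, Orion, 4, 1985), (Delta, 29, Orion, 4, 1993), (Delta, 29, Orion, 4, 1996), (Delta, 29, Orion, 4, 2017), (Delta, 29, Orion, 4, 2018), (Delta, 37, Echo, 31, 1981), (Delta, 37, Echo, 31, 1985), (Delta, 37, Echo, 31, 1993), (Delta, 37, Echo, 31, 1996), (Delta, 37, Echo, 31, 2017), (Delta, 37, Echo, 31, 2018), (Delta, 6, Vega, 33, 1981), (Delta, 6, Vega, 33, 1985), (Delta, 6, Vega, 33, 1993), (Delta, 6, Vega, 33, 1996), (Delta, 6, Vega, 33, 2017), (Delta, 6, Vega, 33, 2018), (Delta, 7, Echo, 33, 1981), (Delta, 7, Echo, 33, 1985), (Delta, 7, Echo, 33, 1993), (Delta, 7, Echo, 33, 1996), (Delta, 7, Echo, 33, 2017), (Delta, 7, Echo, 33, 2018), (Orion, 26, Argo, 40, 1989), (Orion, 26, Argo, 40, 1990), (Orion, 26, Argo, 40, 1992), (Orion, 26, Argo, 40, 2006), (Orion, 26, Argo, 40, 2024), (Orion, 36, Echo, 17, 1989), (Orion, 36, Echo, 17, 1990), (Orion, 36, Echo, 17, 1992), (Orion, 36, Echo, 17, 2006), (Orion, 36, Echo, 17, 2024), (Orion, 7, Orion, 24, 1989), (Orion, 7, Orion, 24, 1990), (Orion, 7, Orion, 24, 1992), (Orion, 7, Orion, 24, 2006), (Orion, 7, Orion, 24, 2024)}
Selection aid ≠ 31: {(Delta, 29, Orion, 4, 1981), (Delta, 29, Orion, 4, 1985), (Delta, 29, Orion, 4, 1993), (Delta, 29, Orion, 4, 1996), (Delta, 29, Orion, 4, 2017), (Delta, 29, Orion, 4, 2018), (Delta, 6, Vega, 33, 1981), (Delta, 6, Vega, 33, 1985), (Delta, 6, Vega, 33, 1993), (Delta, 6, Vega, 33, 1996), (Delta, 6, Vega, 33, 2017), (Delta, 6, Vega, 33, 2018), (Delta, 7, Echo, 33, 1981), (Delta, 7, Echo, 33, 1985), (Delta, 7, Echo, 33, 1993), (Delta, 7, Echo, 33, 1996), (Delta, 7, Echo, 33, 2017), (Delta, 7, Echo, 33, 2018), (Orion, 26, Argo, 40, 1989), (Orion, 26, Argo, 40, 1990), (Orion, 26, Argo, 40, 1992), (Orion, 26, Argo, 40, 2006), (Orion, 26, Argo, 40, 2024), (Orion, 36, Echo, 17, 1989), (Orion, 36, Echo, 17, 1990), (Orion, 36, Echo, 17, 1992), (Orion, 36, Echo, 17, 2006), (Orion, 36, Echo, 17, 2024), (Orion, 7, Orion, 24, 1989), (Orion, 7, Orion, 24, 1990), (Orion, 7, Orion, 24, 1992), (Orion, 7, Orion, 24, 2006), (Orion, 7, Orion, 24, 2024)}
Selection role = Delta: {(Delta, 29, Orion, 4, 1981), (Delta, 29, Orion, 4, 1985), (Delta, 29, Orion, 4, 1993), (Delta, 29, Orion, 4, 1996), (Delta, 29, Orion, 4, 2017), (Delta, 29, Orion, 4, 2018), (Delta, 6, Vega, 33, 1981), (Delta, 6, Vega, 33, 1985), (Delta, 6, Vega, 33, 1993), (Delta, 6, Vega, 33, 1996), (Delta, 6, Vega, 33, 2017), (Delta, 6, Vega, 33, 2018), (Delta, 7, Echo, 33, 1981), (Delta, 7, Echo, 33, 1985), (Delta, 7, Echo, 33, 1993), (Delta, 7, Echo, 33, 1996), (Delta, 7, Echo, 33, 2017), (Delta, 7, Echo, 33, 2018)}
Selection year ≠ 1981 and role = Delta: {(Delta, 29, Orion, 4, 1985), (Delta, 29, Orion, 4, 1993), (Delta, 29, Orion, 4, 1996), (Delta, 29, Orion, 4, 2017), (Delta, 29, Orion, 4, 2018), (Delta, 6, Vega, 33, 1985), (Delta, 6, Vega, 33, 1993), (Delta, 6, Vega, 33, 1996), (Delta, 6, Vega, 33, 2017), (Delta, 6, Vega, 33, 2018), (Delta, 7, Echo, 33, 1985), (Delta, 7, Echo, 33, 1993), (Delta, 7, Echo, 33, 1996), (Delta, 7, Echo, 33, 2017), (Delta, 7, Echo, 33, 2018)}
Projecting to year, role (10 duplicate(s) eliminated): {(1985, Delta), (1993, Delta), (1996, Delta), (2017, Delta), (2018, Delta)}

{(1985, Delta), (1993, Delta), (1996, Delta), (2017, Delta), (2018, Delta)}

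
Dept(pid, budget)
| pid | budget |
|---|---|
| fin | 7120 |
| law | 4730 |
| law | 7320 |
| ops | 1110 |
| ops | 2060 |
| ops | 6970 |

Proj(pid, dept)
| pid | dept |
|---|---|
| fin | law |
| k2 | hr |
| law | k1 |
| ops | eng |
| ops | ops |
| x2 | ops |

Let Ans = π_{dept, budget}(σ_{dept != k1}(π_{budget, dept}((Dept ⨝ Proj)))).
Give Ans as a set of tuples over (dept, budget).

{(eng, 1110), (eng, 2060), (eng, 6970), (law, 7120), (ops, 1110), (ops, 2060), (ops, 6970)}

Natural join on pid: {(fin, 7120, law), (law, 4730, k1), (law, 7320, k1), (ops, 1110, eng), (ops, 1110, ops), (ops, 2060, eng), (ops, 2060, ops), (ops, 6970, eng), (ops, 6970, ops)}
π[budget, dept]: project onto (budget, dept) → {(1110, eng), (1110, ops), (2060, eng), (2060, ops), (4730, k1), (6970, eng), (6970, ops), (7120, law), (7320, k1)}
Selection dept != k1: {(1110, eng), (1110, ops), (2060, eng), (2060, ops), (6970, eng), (6970, ops), (7120, law)}
π[dept, budget]: project onto (dept, budget) → {(eng, 1110), (eng, 2060), (eng, 6970), (law, 7120), (ops, 1110), (ops, 2060), (ops, 6970)}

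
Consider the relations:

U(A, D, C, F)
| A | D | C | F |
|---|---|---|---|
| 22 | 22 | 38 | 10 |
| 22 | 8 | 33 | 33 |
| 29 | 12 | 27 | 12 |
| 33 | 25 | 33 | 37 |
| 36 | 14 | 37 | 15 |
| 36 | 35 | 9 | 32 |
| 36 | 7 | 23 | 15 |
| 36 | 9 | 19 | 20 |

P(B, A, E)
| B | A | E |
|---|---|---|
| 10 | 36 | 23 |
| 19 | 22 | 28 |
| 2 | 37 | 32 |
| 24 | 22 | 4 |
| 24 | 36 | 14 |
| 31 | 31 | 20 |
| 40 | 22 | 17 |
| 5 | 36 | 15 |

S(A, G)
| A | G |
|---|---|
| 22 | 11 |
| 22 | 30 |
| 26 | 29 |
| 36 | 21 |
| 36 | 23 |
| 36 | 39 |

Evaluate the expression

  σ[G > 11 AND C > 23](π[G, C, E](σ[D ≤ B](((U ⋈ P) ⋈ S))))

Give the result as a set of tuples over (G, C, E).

{(21, 37, 14), (23, 37, 14), (30, 33, 17), (30, 33, 28), (30, 33, 4), (30, 38, 17), (30, 38, 4), (39, 37, 14)}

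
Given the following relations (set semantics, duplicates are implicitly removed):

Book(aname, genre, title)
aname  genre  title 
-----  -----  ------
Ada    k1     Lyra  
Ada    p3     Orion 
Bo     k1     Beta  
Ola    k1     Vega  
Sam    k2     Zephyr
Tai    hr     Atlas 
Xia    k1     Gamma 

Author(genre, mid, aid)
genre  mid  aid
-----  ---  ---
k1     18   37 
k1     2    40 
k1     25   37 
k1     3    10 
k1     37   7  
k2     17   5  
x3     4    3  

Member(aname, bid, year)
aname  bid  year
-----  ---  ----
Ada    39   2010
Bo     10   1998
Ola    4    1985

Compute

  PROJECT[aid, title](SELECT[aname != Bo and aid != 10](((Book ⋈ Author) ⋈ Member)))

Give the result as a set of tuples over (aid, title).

Natural join on genre: {(Ada, k1, Lyra, 18, 37), (Ada, k1, Lyra, 2, 40), (Ada, k1, Lyra, 25, 37), (Ada, k1, Lyra, 3, 10), (Ada, k1, Lyra, 37, 7), (Bo, k1, Beta, 18, 37), (Bo, k1, Beta, 2, 40), (Bo, k1, Beta, 25, 37), (Bo, k1, Beta, 3, 10), (Bo, k1, Beta, 37, 7), (Ola, k1, Vega, 18, 37), (Ola, k1, Vega, 2, 40), (Ola, k1, Vega, 25, 37), (Ola, k1, Vega, 3, 10), (Ola, k1, Vega, 37, 7), (Sam, k2, Zephyr, 17, 5), (Xia, k1, Gamma, 18, 37), (Xia, k1, Gamma, 2, 40), (Xia, k1, Gamma, 25, 37), (Xia, k1, Gamma, 3, 10), (Xia, k1, Gamma, 37, 7)}
Natural join on aname: {(Ada, k1, Lyra, 18, 37, 39, 2010), (Ada, k1, Lyra, 2, 40, 39, 2010), (Ada, k1, Lyra, 25, 37, 39, 2010), (Ada, k1, Lyra, 3, 10, 39, 2010), (Ada, k1, Lyra, 37, 7, 39, 2010), (Bo, k1, Beta, 18, 37, 10, 1998), (Bo, k1, Beta, 2, 40, 10, 1998), (Bo, k1, Beta, 25, 37, 10, 1998), (Bo, k1, Beta, 3, 10, 10, 1998), (Bo, k1, Beta, 37, 7, 10, 1998), (Ola, k1, Vega, 18, 37, 4, 1985), (Ola, k1, Vega, 2, 40, 4, 1985), (Ola, k1, Vega, 25, 37, 4, 1985), (Ola, k1, Vega, 3, 10, 4, 1985), (Ola, k1, Vega, 37, 7, 4, 1985)}
Selection aname != Bo and aid != 10: {(Ada, k1, Lyra, 18, 37, 39, 2010), (Ada, k1, Lyra, 2, 40, 39, 2010), (Ada, k1, Lyra, 25, 37, 39, 2010), (Ada, k1, Lyra, 37, 7, 39, 2010), (Ola, k1, Vega, 18, 37, 4, 1985), (Ola, k1, Vega, 2, 40, 4, 1985), (Ola, k1, Vega, 25, 37, 4, 1985), (Ola, k1, Vega, 37, 7, 4, 1985)}
π[aid, title]: project onto (aid, title) (2 duplicate(s) eliminated) → {(37, Lyra), (37, Vega), (40, Lyra), (40, Vega), (7, Lyra), (7, Vega)}

{(37, Lyra), (37, Vega), (40, Lyra), (40, Vega), (7, Lyra), (7, Vega)}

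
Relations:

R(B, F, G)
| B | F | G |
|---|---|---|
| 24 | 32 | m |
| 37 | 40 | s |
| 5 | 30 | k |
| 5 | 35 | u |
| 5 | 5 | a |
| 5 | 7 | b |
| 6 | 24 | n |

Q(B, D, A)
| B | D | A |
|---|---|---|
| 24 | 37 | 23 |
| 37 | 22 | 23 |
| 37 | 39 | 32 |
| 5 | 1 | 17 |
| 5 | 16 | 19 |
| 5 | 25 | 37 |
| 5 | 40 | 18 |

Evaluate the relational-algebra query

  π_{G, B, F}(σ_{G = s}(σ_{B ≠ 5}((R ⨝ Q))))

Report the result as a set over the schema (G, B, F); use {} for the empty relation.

{(s, 37, 40)}

Joining R and Q on B yields {(24, 32, m, 37, 23), (37, 40, s, 22, 23), (37, 40, s, 39, 32), (5, 30, k, 1, 17), (5, 30, k, 16, 19), (5, 30, k, 25, 37), (5, 30, k, 40, 18), (5, 35, u, 1, 17), (5, 35, u, 16, 19), (5, 35, u, 25, 37), (5, 35, u, 40, 18), (5, 5, a, 1, 17), (5, 5, a, 16, 19), (5, 5, a, 25, 37), (5, 5, a, 40, 18), (5, 7, b, 1, 17), (5, 7, b, 16, 19), (5, 7, b, 25, 37), (5, 7, b, 40, 18)}.
Filtering on B ≠ 5 leaves {(24, 32, m, 37, 23), (37, 40, s, 22, 23), (37, 40, s, 39, 32)}.
Filtering on G = s leaves {(37, 40, s, 22, 23), (37, 40, s, 39, 32)}.
Projecting to G, B, F (1 duplicate(s) eliminated): {(s, 37, 40)}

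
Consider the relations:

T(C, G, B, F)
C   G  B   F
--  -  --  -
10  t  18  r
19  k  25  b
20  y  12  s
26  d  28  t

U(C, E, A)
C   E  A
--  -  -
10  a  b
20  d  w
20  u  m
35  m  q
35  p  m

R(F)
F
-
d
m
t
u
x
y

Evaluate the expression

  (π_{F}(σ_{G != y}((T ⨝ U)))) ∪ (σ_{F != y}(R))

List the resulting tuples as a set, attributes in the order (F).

{d, m, r, t, u, x}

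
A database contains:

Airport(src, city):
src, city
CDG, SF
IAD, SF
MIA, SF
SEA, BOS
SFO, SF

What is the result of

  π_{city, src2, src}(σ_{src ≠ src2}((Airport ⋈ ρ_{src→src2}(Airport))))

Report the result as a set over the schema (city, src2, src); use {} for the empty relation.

ρ[src→src2]: schema becomes (src2, city); tuples unchanged.
Airport ⋈ ρ_{src→src2}(Airport) (natural join on city): {(CDG, SF, CDG), (CDG, SF, IAD), (CDG, SF, MIA), (CDG, SF, SFO), (IAD, SF, CDG), (IAD, SF, IAD), (IAD, SF, MIA), (IAD, SF, SFO), (MIA, SF, CDG), (MIA, SF, IAD), (MIA, SF, MIA), (MIA, SF, SFO), (SEA, BOS, SEA), (SFO, SF, CDG), (SFO, SF, IAD), (SFO, SF, MIA), (SFO, SF, SFO)}
Selection src ≠ src2: {(CDG, SF, IAD), (CDG, SF, MIA), (CDG, SF, SFO), (IAD, SF, CDG), (IAD, SF, MIA), (IAD, SF, SFO), (MIA, SF, CDG), (MIA, SF, IAD), (MIA, SF, SFO), (SFO, SF, CDG), (SFO, SF, IAD), (SFO, SF, MIA)}
π[city, src2, src]: project onto (city, src2, src) → {(SF, CDG, IAD), (SF, CDG, MIA), (SF, CDG, SFO), (SF, IAD, CDG), (SF, IAD, MIA), (SF, IAD, SFO), (SF, MIA, CDG), (SF, MIA, IAD), (SF, MIA, SFO), (SF, SFO, CDG), (SF, SFO, IAD), (SF, SFO, MIA)}

{(SF, CDG, IAD), (SF, CDG, MIA), (SF, CDG, SFO), (SF, IAD, CDG), (SF, IAD, MIA), (SF, IAD, SFO), (SF, MIA, CDG), (SF, MIA, IAD), (SF, MIA, SFO), (SF, SFO, CDG), (SF, SFO, IAD), (SF, SFO, MIA)}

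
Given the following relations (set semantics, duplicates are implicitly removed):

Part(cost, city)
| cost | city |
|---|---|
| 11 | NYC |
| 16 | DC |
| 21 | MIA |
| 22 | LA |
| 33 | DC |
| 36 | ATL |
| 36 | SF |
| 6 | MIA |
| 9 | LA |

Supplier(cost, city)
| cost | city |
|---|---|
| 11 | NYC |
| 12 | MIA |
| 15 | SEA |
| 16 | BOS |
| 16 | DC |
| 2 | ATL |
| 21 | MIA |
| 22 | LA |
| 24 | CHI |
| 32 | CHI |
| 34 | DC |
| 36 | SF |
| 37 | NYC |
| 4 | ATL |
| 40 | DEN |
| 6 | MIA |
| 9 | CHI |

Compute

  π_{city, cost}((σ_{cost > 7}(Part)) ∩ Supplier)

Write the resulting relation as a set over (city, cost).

Filtering on cost > 7 leaves {(11, NYC), (16, DC), (21, MIA), (22, LA), (33, DC), (36, ATL), (36, SF), (9, LA)}.
Set intersection of the two operands is {(11, NYC), (16, DC), (21, MIA), (22, LA), (36, SF)}.
Projecting to city, cost: {(DC, 16), (LA, 22), (MIA, 21), (NYC, 11), (SF, 36)}

{(DC, 16), (LA, 22), (MIA, 21), (NYC, 11), (SF, 36)}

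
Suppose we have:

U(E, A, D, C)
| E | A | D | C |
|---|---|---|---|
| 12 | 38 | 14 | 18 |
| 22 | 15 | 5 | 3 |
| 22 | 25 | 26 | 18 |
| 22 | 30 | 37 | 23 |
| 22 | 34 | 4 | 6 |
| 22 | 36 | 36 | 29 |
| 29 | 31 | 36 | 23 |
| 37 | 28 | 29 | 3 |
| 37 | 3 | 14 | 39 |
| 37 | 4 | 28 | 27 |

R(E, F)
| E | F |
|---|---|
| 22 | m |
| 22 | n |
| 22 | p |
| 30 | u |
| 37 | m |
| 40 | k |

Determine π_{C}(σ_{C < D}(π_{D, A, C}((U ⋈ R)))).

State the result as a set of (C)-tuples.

Natural join on E: {(22, 15, 5, 3, m), (22, 15, 5, 3, n), (22, 15, 5, 3, p), (22, 25, 26, 18, m), (22, 25, 26, 18, n), (22, 25, 26, 18, p), (22, 30, 37, 23, m), (22, 30, 37, 23, n), (22, 30, 37, 23, p), (22, 34, 4, 6, m), (22, 34, 4, 6, n), (22, 34, 4, 6, p), (22, 36, 36, 29, m), (22, 36, 36, 29, n), (22, 36, 36, 29, p), (37, 28, 29, 3, m), (37, 3, 14, 39, m), (37, 4, 28, 27, m)}
π[D, A, C]: project onto (D, A, C) (10 duplicate(s) eliminated) → {(14, 3, 39), (26, 25, 18), (28, 4, 27), (29, 28, 3), (36, 36, 29), (37, 30, 23), (4, 34, 6), (5, 15, 3)}
Apply σ_{C < D}; surviving tuples: {(26, 25, 18), (28, 4, 27), (29, 28, 3), (36, 36, 29), (37, 30, 23), (5, 15, 3)}
π[C]: project onto (C) (1 duplicate(s) eliminated) → {18, 23, 27, 29, 3}

{18, 23, 27, 29, 3}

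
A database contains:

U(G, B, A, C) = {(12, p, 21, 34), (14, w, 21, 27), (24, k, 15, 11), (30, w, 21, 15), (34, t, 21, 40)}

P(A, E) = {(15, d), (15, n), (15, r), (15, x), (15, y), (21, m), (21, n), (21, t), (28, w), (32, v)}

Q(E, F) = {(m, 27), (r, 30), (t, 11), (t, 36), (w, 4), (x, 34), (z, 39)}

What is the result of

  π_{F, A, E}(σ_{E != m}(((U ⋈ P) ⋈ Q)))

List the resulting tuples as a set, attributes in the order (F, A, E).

{(11, 21, t), (30, 15, r), (34, 15, x), (36, 21, t)}

Natural join on A: {(12, p, 21, 34, m), (12, p, 21, 34, n), (12, p, 21, 34, t), (14, w, 21, 27, m), (14, w, 21, 27, n), (14, w, 21, 27, t), (24, k, 15, 11, d), (24, k, 15, 11, n), (24, k, 15, 11, r), (24, k, 15, 11, x), (24, k, 15, 11, y), (30, w, 21, 15, m), (30, w, 21, 15, n), (30, w, 21, 15, t), (34, t, 21, 40, m), (34, t, 21, 40, n), (34, t, 21, 40, t)}
Natural join on E: {(12, p, 21, 34, m, 27), (12, p, 21, 34, t, 11), (12, p, 21, 34, t, 36), (14, w, 21, 27, m, 27), (14, w, 21, 27, t, 11), (14, w, 21, 27, t, 36), (24, k, 15, 11, r, 30), (24, k, 15, 11, x, 34), (30, w, 21, 15, m, 27), (30, w, 21, 15, t, 11), (30, w, 21, 15, t, 36), (34, t, 21, 40, m, 27), (34, t, 21, 40, t, 11), (34, t, 21, 40, t, 36)}
Apply σ_{E != m}; surviving tuples: {(12, p, 21, 34, t, 11), (12, p, 21, 34, t, 36), (14, w, 21, 27, t, 11), (14, w, 21, 27, t, 36), (24, k, 15, 11, r, 30), (24, k, 15, 11, x, 34), (30, w, 21, 15, t, 11), (30, w, 21, 15, t, 36), (34, t, 21, 40, t, 11), (34, t, 21, 40, t, 36)}
π_{F, A, E} gives {(11, 21, t), (30, 15, r), (34, 15, x), (36, 21, t)} (6 duplicate(s) eliminated).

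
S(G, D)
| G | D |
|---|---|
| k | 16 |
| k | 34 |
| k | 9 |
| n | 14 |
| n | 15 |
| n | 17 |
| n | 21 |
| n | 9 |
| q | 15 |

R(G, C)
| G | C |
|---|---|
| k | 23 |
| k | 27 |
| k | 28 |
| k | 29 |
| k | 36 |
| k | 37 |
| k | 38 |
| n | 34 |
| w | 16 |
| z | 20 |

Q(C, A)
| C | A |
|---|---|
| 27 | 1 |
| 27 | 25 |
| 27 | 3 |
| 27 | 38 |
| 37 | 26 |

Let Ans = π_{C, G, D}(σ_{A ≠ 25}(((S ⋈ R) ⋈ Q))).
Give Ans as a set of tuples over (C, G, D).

{(27, k, 16), (27, k, 34), (27, k, 9), (37, k, 16), (37, k, 34), (37, k, 9)}

S ⋈ R (natural join on G): {(k, 16, 23), (k, 16, 27), (k, 16, 28), (k, 16, 29), (k, 16, 36), (k, 16, 37), (k, 16, 38), (k, 34, 23), (k, 34, 27), (k, 34, 28), (k, 34, 29), (k, 34, 36), (k, 34, 37), (k, 34, 38), (k, 9, 23), (k, 9, 27), (k, 9, 28), (k, 9, 29), (k, 9, 36), (k, 9, 37), (k, 9, 38), (n, 14, 34), (n, 15, 34), (n, 17, 34), (n, 21, 34), (n, 9, 34)}
(S ⋈ R) ⋈ Q (natural join on C): {(k, 16, 27, 1), (k, 16, 27, 25), (k, 16, 27, 3), (k, 16, 27, 38), (k, 16, 37, 26), (k, 34, 27, 1), (k, 34, 27, 25), (k, 34, 27, 3), (k, 34, 27, 38), (k, 34, 37, 26), (k, 9, 27, 1), (k, 9, 27, 25), (k, 9, 27, 3), (k, 9, 27, 38), (k, 9, 37, 26)}
σ[A ≠ 25]: keep tuples satisfying A ≠ 25 → {(k, 16, 27, 1), (k, 16, 27, 3), (k, 16, 27, 38), (k, 16, 37, 26), (k, 34, 27, 1), (k, 34, 27, 3), (k, 34, 27, 38), (k, 34, 37, 26), (k, 9, 27, 1), (k, 9, 27, 3), (k, 9, 27, 38), (k, 9, 37, 26)}
Projecting to C, G, D (6 duplicate(s) eliminated): {(27, k, 16), (27, k, 34), (27, k, 9), (37, k, 16), (37, k, 34), (37, k, 9)}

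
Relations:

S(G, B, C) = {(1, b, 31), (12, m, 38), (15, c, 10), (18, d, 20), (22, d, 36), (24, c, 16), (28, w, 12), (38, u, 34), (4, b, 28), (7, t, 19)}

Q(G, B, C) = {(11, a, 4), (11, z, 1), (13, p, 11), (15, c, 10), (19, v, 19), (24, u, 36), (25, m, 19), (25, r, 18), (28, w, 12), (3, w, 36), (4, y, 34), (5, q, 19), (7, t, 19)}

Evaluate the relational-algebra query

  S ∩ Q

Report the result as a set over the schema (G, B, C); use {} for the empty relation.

{(15, c, 10), (28, w, 12), (7, t, 19)}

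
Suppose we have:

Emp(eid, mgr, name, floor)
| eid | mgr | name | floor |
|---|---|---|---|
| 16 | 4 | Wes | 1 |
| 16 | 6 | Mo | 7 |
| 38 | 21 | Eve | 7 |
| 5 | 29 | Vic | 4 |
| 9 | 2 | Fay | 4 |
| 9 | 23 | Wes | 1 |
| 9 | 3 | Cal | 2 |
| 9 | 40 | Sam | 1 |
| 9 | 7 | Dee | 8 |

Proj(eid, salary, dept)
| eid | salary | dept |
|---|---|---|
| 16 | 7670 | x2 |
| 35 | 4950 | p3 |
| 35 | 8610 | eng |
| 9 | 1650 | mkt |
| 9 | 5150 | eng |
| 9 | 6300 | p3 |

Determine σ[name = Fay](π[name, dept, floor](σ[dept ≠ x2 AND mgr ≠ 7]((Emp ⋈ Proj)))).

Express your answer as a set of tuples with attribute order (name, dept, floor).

Natural join on eid: {(16, 4, Wes, 1, 7670, x2), (16, 6, Mo, 7, 7670, x2), (9, 2, Fay, 4, 1650, mkt), (9, 2, Fay, 4, 5150, eng), (9, 2, Fay, 4, 6300, p3), (9, 23, Wes, 1, 1650, mkt), (9, 23, Wes, 1, 5150, eng), (9, 23, Wes, 1, 6300, p3), (9, 3, Cal, 2, 1650, mkt), (9, 3, Cal, 2, 5150, eng), (9, 3, Cal, 2, 6300, p3), (9, 40, Sam, 1, 1650, mkt), (9, 40, Sam, 1, 5150, eng), (9, 40, Sam, 1, 6300, p3), (9, 7, Dee, 8, 1650, mkt), (9, 7, Dee, 8, 5150, eng), (9, 7, Dee, 8, 6300, p3)}
Filtering on dept ≠ x2 AND mgr ≠ 7 leaves {(9, 2, Fay, 4, 1650, mkt), (9, 2, Fay, 4, 5150, eng), (9, 2, Fay, 4, 6300, p3), (9, 23, Wes, 1, 1650, mkt), (9, 23, Wes, 1, 5150, eng), (9, 23, Wes, 1, 6300, p3), (9, 3, Cal, 2, 1650, mkt), (9, 3, Cal, 2, 5150, eng), (9, 3, Cal, 2, 6300, p3), (9, 40, Sam, 1, 1650, mkt), (9, 40, Sam, 1, 5150, eng), (9, 40, Sam, 1, 6300, p3)}.
π[name, dept, floor]: project onto (name, dept, floor) → {(Cal, eng, 2), (Cal, mkt, 2), (Cal, p3, 2), (Fay, eng, 4), (Fay, mkt, 4), (Fay, p3, 4), (Sam, eng, 1), (Sam, mkt, 1), (Sam, p3, 1), (Wes, eng, 1), (Wes, mkt, 1), (Wes, p3, 1)}
Filtering on name = Fay leaves {(Fay, eng, 4), (Fay, mkt, 4), (Fay, p3, 4)}.

{(Fay, eng, 4), (Fay, mkt, 4), (Fay, p3, 4)}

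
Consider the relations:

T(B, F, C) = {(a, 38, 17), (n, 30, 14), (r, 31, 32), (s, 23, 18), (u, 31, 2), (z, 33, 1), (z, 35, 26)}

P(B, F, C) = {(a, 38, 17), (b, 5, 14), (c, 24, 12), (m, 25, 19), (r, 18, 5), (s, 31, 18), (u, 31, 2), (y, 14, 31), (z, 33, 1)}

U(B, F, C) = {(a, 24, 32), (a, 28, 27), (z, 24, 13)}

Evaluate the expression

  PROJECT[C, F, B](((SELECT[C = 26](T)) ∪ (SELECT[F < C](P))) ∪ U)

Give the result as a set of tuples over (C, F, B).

σ[C = 26]: keep tuples satisfying C = 26 → {(z, 35, 26)}
σ[F < C]: keep tuples satisfying F < C → {(b, 5, 14), (y, 14, 31)}
Taking the union: {(b, 5, 14), (y, 14, 31), (z, 35, 26)}
Taking the union: {(a, 24, 32), (a, 28, 27), (b, 5, 14), (y, 14, 31), (z, 24, 13), (z, 35, 26)}
π[C, F, B]: project onto (C, F, B) → {(13, 24, z), (14, 5, b), (26, 35, z), (27, 28, a), (31, 14, y), (32, 24, a)}

{(13, 24, z), (14, 5, b), (26, 35, z), (27, 28, a), (31, 14, y), (32, 24, a)}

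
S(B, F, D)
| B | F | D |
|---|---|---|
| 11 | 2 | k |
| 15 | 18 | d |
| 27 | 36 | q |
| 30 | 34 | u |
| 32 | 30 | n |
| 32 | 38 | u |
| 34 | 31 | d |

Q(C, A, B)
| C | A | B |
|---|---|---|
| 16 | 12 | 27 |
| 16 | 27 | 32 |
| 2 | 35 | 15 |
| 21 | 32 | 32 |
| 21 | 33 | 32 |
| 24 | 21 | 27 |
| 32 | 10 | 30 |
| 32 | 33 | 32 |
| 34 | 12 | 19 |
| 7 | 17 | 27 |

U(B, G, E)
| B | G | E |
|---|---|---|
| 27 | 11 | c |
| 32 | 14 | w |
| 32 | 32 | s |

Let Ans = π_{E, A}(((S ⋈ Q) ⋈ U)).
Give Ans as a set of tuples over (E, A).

{(c, 12), (c, 17), (c, 21), (s, 27), (s, 32), (s, 33), (w, 27), (w, 32), (w, 33)}

S ⋈ Q (natural join on B): {(15, 18, d, 2, 35), (27, 36, q, 16, 12), (27, 36, q, 24, 21), (27, 36, q, 7, 17), (30, 34, u, 32, 10), (32, 30, n, 16, 27), (32, 30, n, 21, 32), (32, 30, n, 21, 33), (32, 30, n, 32, 33), (32, 38, u, 16, 27), (32, 38, u, 21, 32), (32, 38, u, 21, 33), (32, 38, u, 32, 33)}
(S ⋈ Q) ⋈ U (natural join on B): {(27, 36, q, 16, 12, 11, c), (27, 36, q, 24, 21, 11, c), (27, 36, q, 7, 17, 11, c), (32, 30, n, 16, 27, 14, w), (32, 30, n, 16, 27, 32, s), (32, 30, n, 21, 32, 14, w), (32, 30, n, 21, 32, 32, s), (32, 30, n, 21, 33, 14, w), (32, 30, n, 21, 33, 32, s), (32, 30, n, 32, 33, 14, w), (32, 30, n, 32, 33, 32, s), (32, 38, u, 16, 27, 14, w), (32, 38, u, 16, 27, 32, s), (32, 38, u, 21, 32, 14, w), (32, 38, u, 21, 32, 32, s), (32, 38, u, 21, 33, 14, w), (32, 38, u, 21, 33, 32, s), (32, 38, u, 32, 33, 14, w), (32, 38, u, 32, 33, 32, s)}
Projecting to E, A (10 duplicate(s) eliminated): {(c, 12), (c, 17), (c, 21), (s, 27), (s, 32), (s, 33), (w, 27), (w, 32), (w, 33)}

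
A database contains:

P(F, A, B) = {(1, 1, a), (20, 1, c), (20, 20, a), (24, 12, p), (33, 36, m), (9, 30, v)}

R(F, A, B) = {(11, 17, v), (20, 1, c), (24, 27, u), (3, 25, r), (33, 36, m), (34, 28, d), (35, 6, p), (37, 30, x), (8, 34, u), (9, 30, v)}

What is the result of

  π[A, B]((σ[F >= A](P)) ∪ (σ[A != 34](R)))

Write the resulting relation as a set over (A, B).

{(1, a), (1, c), (12, p), (17, v), (20, a), (25, r), (27, u), (28, d), (30, v), (30, x), (36, m), (6, p)}

σ[F >= A]: keep tuples satisfying F >= A → {(1, 1, a), (20, 1, c), (20, 20, a), (24, 12, p)}
σ[A != 34]: keep tuples satisfying A != 34 → {(11, 17, v), (20, 1, c), (24, 27, u), (3, 25, r), (33, 36, m), (34, 28, d), (35, 6, p), (37, 30, x), (9, 30, v)}
Set union of the two operands is {(1, 1, a), (11, 17, v), (20, 1, c), (20, 20, a), (24, 12, p), (24, 27, u), (3, 25, r), (33, 36, m), (34, 28, d), (35, 6, p), (37, 30, x), (9, 30, v)}.
Keep only column(s) A, B: {(1, a), (1, c), (12, p), (17, v), (20, a), (25, r), (27, u), (28, d), (30, v), (30, x), (36, m), (6, p)}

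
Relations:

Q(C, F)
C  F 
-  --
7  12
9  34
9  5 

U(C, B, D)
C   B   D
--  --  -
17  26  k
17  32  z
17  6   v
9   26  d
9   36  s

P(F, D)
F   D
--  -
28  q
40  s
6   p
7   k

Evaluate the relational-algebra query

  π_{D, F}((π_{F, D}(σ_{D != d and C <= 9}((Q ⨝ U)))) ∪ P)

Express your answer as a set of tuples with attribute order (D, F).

{(k, 7), (p, 6), (q, 28), (s, 34), (s, 40), (s, 5)}

Q ⋈ U (natural join on C): {(9, 34, 26, d), (9, 34, 36, s), (9, 5, 26, d), (9, 5, 36, s)}
σ[D != d and C <= 9]: keep tuples satisfying D != d and C <= 9 → {(9, 34, 36, s), (9, 5, 36, s)}
Keep only column(s) F, D: {(34, s), (5, s)}
Set union of the two operands is {(28, q), (34, s), (40, s), (5, s), (6, p), (7, k)}.
Keep only column(s) D, F: {(k, 7), (p, 6), (q, 28), (s, 34), (s, 40), (s, 5)}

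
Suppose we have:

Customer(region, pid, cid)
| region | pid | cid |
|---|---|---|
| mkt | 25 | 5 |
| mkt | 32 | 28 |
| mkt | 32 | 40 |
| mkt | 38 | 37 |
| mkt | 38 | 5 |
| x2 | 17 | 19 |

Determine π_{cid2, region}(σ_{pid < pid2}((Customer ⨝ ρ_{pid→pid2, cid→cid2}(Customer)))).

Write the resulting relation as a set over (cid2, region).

{(28, mkt), (37, mkt), (40, mkt), (5, mkt)}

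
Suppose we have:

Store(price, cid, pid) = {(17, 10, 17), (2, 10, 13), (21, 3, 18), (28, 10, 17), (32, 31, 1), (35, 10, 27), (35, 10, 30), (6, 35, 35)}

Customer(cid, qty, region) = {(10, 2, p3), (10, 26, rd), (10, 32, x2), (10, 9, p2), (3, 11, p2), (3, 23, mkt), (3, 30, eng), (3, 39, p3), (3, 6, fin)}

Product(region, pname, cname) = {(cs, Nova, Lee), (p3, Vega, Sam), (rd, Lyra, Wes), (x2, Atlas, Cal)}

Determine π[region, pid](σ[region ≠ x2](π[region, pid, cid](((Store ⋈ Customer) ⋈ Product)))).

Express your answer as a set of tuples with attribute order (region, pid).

{(p3, 13), (p3, 17), (p3, 18), (p3, 27), (p3, 30), (rd, 13), (rd, 17), (rd, 27), (rd, 30)}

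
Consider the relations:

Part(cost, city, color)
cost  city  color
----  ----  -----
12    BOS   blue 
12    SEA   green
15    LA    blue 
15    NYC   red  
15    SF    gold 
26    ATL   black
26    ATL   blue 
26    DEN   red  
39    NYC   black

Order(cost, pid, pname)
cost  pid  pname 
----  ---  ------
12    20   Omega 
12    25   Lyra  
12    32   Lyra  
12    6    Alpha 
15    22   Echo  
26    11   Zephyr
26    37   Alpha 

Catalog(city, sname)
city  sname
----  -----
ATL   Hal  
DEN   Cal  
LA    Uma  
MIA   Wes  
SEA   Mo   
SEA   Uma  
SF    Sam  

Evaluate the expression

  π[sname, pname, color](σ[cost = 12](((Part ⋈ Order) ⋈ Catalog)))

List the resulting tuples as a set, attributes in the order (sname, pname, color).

Part ⋈ Order (natural join on cost): {(12, BOS, blue, 20, Omega), (12, BOS, blue, 25, Lyra), (12, BOS, blue, 32, Lyra), (12, BOS, blue, 6, Alpha), (12, SEA, green, 20, Omega), (12, SEA, green, 25, Lyra), (12, SEA, green, 32, Lyra), (12, SEA, green, 6, Alpha), (15, LA, blue, 22, Echo), (15, NYC, red, 22, Echo), (15, SF, gold, 22, Echo), (26, ATL, black, 11, Zephyr), (26, ATL, black, 37, Alpha), (26, ATL, blue, 11, Zephyr), (26, ATL, blue, 37, Alpha), (26, DEN, red, 11, Zephyr), (26, DEN, red, 37, Alpha)}
(Part ⋈ Order) ⋈ Catalog (natural join on city): {(12, SEA, green, 20, Omega, Mo), (12, SEA, green, 20, Omega, Uma), (12, SEA, green, 25, Lyra, Mo), (12, SEA, green, 25, Lyra, Uma), (12, SEA, green, 32, Lyra, Mo), (12, SEA, green, 32, Lyra, Uma), (12, SEA, green, 6, Alpha, Mo), (12, SEA, green, 6, Alpha, Uma), (15, LA, blue, 22, Echo, Uma), (15, SF, gold, 22, Echo, Sam), (26, ATL, black, 11, Zephyr, Hal), (26, ATL, black, 37, Alpha, Hal), (26, ATL, blue, 11, Zephyr, Hal), (26, ATL, blue, 37, Alpha, Hal), (26, DEN, red, 11, Zephyr, Cal), (26, DEN, red, 37, Alpha, Cal)}
Selection cost = 12: {(12, SEA, green, 20, Omega, Mo), (12, SEA, green, 20, Omega, Uma), (12, SEA, green, 25, Lyra, Mo), (12, SEA, green, 25, Lyra, Uma), (12, SEA, green, 32, Lyra, Mo), (12, SEA, green, 32, Lyra, Uma), (12, SEA, green, 6, Alpha, Mo), (12, SEA, green, 6, Alpha, Uma)}
Keep only column(s) sname, pname, color (2 duplicate(s) eliminated): {(Mo, Alpha, green), (Mo, Lyra, green), (Mo, Omega, green), (Uma, Alpha, green), (Uma, Lyra, green), (Uma, Omega, green)}

{(Mo, Alpha, green), (Mo, Lyra, green), (Mo, Omega, green), (Uma, Alpha, green), (Uma, Lyra, green), (Uma, Omega, green)}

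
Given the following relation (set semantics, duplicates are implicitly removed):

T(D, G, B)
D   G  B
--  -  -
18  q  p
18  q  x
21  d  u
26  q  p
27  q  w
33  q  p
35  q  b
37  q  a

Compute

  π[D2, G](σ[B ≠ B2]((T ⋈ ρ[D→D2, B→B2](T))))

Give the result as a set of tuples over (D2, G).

{(18, q), (26, q), (27, q), (33, q), (35, q), (37, q)}

ρ[D→D2, B→B2]: schema becomes (D2, G, B2); tuples unchanged.
Joining T and ρ[D→D2, B→B2](T) on G yields {(18, q, p, 18, p), (18, q, p, 18, x), (18, q, p, 26, p), (18, q, p, 27, w), (18, q, p, 33, p), (18, q, p, 35, b), (18, q, p, 37, a), (18, q, x, 18, p), (18, q, x, 18, x), (18, q, x, 26, p), (18, q, x, 27, w), (18, q, x, 33, p), (18, q, x, 35, b), (18, q, x, 37, a), (21, d, u, 21, u), (26, q, p, 18, p), (26, q, p, 18, x), (26, q, p, 26, p), (26, q, p, 27, w), (26, q, p, 33, p), (26, q, p, 35, b), (26, q, p, 37, a), (27, q, w, 18, p), (27, q, w, 18, x), (27, q, w, 26, p), (27, q, w, 27, w), (27, q, w, 33, p), (27, q, w, 35, b), (27, q, w, 37, a), (33, q, p, 18, p), (33, q, p, 18, x), (33, q, p, 26, p), (33, q, p, 27, w), (33, q, p, 33, p), (33, q, p, 35, b), (33, q, p, 37, a), (35, q, b, 18, p), (35, q, b, 18, x), (35, q, b, 26, p), (35, q, b, 27, w), (35, q, b, 33, p), (35, q, b, 35, b), (35, q, b, 37, a), (37, q, a, 18, p), (37, q, a, 18, x), (37, q, a, 26, p), (37, q, a, 27, w), (37, q, a, 33, p), (37, q, a, 35, b), (37, q, a, 37, a)}.
σ[B ≠ B2]: keep tuples satisfying B ≠ B2 → {(18, q, p, 18, x), (18, q, p, 27, w), (18, q, p, 35, b), (18, q, p, 37, a), (18, q, x, 18, p), (18, q, x, 26, p), (18, q, x, 27, w), (18, q, x, 33, p), (18, q, x, 35, b), (18, q, x, 37, a), (26, q, p, 18, x), (26, q, p, 27, w), (26, q, p, 35, b), (26, q, p, 37, a), (27, q, w, 18, p), (27, q, w, 18, x), (27, q, w, 26, p), (27, q, w, 33, p), (27, q, w, 35, b), (27, q, w, 37, a), (33, q, p, 18, x), (33, q, p, 27, w), (33, q, p, 35, b), (33, q, p, 37, a), (35, q, b, 18, p), (35, q, b, 18, x), (35, q, b, 26, p), (35, q, b, 27, w), (35, q, b, 33, p), (35, q, b, 37, a), (37, q, a, 18, p), (37, q, a, 18, x), (37, q, a, 26, p), (37, q, a, 27, w), (37, q, a, 33, p), (37, q, a, 35, b)}
π_{D2, G} gives {(18, q), (26, q), (27, q), (33, q), (35, q), (37, q)} (30 duplicate(s) eliminated).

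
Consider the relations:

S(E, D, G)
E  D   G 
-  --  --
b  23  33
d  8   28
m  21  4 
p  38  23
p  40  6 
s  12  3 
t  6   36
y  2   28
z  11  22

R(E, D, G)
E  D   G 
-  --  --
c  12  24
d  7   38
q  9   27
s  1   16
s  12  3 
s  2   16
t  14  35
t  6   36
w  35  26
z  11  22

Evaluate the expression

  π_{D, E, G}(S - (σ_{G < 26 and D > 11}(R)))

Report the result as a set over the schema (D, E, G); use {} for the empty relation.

{(11, z, 22), (2, y, 28), (21, m, 4), (23, b, 33), (38, p, 23), (40, p, 6), (6, t, 36), (8, d, 28)}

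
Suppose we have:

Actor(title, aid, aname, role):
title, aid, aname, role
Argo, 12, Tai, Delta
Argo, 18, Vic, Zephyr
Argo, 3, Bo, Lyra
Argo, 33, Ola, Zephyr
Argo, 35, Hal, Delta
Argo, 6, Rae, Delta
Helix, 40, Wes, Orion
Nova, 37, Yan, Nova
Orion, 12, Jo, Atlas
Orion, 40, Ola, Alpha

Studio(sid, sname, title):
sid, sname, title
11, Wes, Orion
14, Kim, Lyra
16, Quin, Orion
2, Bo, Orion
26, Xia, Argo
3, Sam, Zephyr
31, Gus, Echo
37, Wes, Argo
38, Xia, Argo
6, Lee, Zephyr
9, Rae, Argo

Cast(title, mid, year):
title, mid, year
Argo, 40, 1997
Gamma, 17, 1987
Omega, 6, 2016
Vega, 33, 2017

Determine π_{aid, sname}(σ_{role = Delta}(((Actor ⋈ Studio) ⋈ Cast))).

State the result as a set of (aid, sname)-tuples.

Actor ⋈ Studio (natural join on title): {(Argo, 12, Tai, Delta, 26, Xia), (Argo, 12, Tai, Delta, 37, Wes), (Argo, 12, Tai, Delta, 38, Xia), (Argo, 12, Tai, Delta, 9, Rae), (Argo, 18, Vic, Zephyr, 26, Xia), (Argo, 18, Vic, Zephyr, 37, Wes), (Argo, 18, Vic, Zephyr, 38, Xia), (Argo, 18, Vic, Zephyr, 9, Rae), (Argo, 3, Bo, Lyra, 26, Xia), (Argo, 3, Bo, Lyra, 37, Wes), (Argo, 3, Bo, Lyra, 38, Xia), (Argo, 3, Bo, Lyra, 9, Rae), (Argo, 33, Ola, Zephyr, 26, Xia), (Argo, 33, Ola, Zephyr, 37, Wes), (Argo, 33, Ola, Zephyr, 38, Xia), (Argo, 33, Ola, Zephyr, 9, Rae), (Argo, 35, Hal, Delta, 26, Xia), (Argo, 35, Hal, Delta, 37, Wes), (Argo, 35, Hal, Delta, 38, Xia), (Argo, 35, Hal, Delta, 9, Rae), (Argo, 6, Rae, Delta, 26, Xia), (Argo, 6, Rae, Delta, 37, Wes), (Argo, 6, Rae, Delta, 38, Xia), (Argo, 6, Rae, Delta, 9, Rae), (Orion, 12, Jo, Atlas, 11, Wes), (Orion, 12, Jo, Atlas, 16, Quin), (Orion, 12, Jo, Atlas, 2, Bo), (Orion, 40, Ola, Alpha, 11, Wes), (Orion, 40, Ola, Alpha, 16, Quin), (Orion, 40, Ola, Alpha, 2, Bo)}
(Actor ⋈ Studio) ⋈ Cast (natural join on title): {(Argo, 12, Tai, Delta, 26, Xia, 40, 1997), (Argo, 12, Tai, Delta, 37, Wes, 40, 1997), (Argo, 12, Tai, Delta, 38, Xia, 40, 1997), (Argo, 12, Tai, Delta, 9, Rae, 40, 1997), (Argo, 18, Vic, Zephyr, 26, Xia, 40, 1997), (Argo, 18, Vic, Zephyr, 37, Wes, 40, 1997), (Argo, 18, Vic, Zephyr, 38, Xia, 40, 1997), (Argo, 18, Vic, Zephyr, 9, Rae, 40, 1997), (Argo, 3, Bo, Lyra, 26, Xia, 40, 1997), (Argo, 3, Bo, Lyra, 37, Wes, 40, 1997), (Argo, 3, Bo, Lyra, 38, Xia, 40, 1997), (Argo, 3, Bo, Lyra, 9, Rae, 40, 1997), (Argo, 33, Ola, Zephyr, 26, Xia, 40, 1997), (Argo, 33, Ola, Zephyr, 37, Wes, 40, 1997), (Argo, 33, Ola, Zephyr, 38, Xia, 40, 1997), (Argo, 33, Ola, Zephyr, 9, Rae, 40, 1997), (Argo, 35, Hal, Delta, 26, Xia, 40, 1997), (Argo, 35, Hal, Delta, 37, Wes, 40, 1997), (Argo, 35, Hal, Delta, 38, Xia, 40, 1997), (Argo, 35, Hal, Delta, 9, Rae, 40, 1997), (Argo, 6, Rae, Delta, 26, Xia, 40, 1997), (Argo, 6, Rae, Delta, 37, Wes, 40, 1997), (Argo, 6, Rae, Delta, 38, Xia, 40, 1997), (Argo, 6, Rae, Delta, 9, Rae, 40, 1997)}
Selection role = Delta: {(Argo, 12, Tai, Delta, 26, Xia, 40, 1997), (Argo, 12, Tai, Delta, 37, Wes, 40, 1997), (Argo, 12, Tai, Delta, 38, Xia, 40, 1997), (Argo, 12, Tai, Delta, 9, Rae, 40, 1997), (Argo, 35, Hal, Delta, 26, Xia, 40, 1997), (Argo, 35, Hal, Delta, 37, Wes, 40, 1997), (Argo, 35, Hal, Delta, 38, Xia, 40, 1997), (Argo, 35, Hal, Delta, 9, Rae, 40, 1997), (Argo, 6, Rae, Delta, 26, Xia, 40, 1997), (Argo, 6, Rae, Delta, 37, Wes, 40, 1997), (Argo, 6, Rae, Delta, 38, Xia, 40, 1997), (Argo, 6, Rae, Delta, 9, Rae, 40, 1997)}
Projecting to aid, sname (3 duplicate(s) eliminated): {(12, Rae), (12, Wes), (12, Xia), (35, Rae), (35, Wes), (35, Xia), (6, Rae), (6, Wes), (6, Xia)}

{(12, Rae), (12, Wes), (12, Xia), (35, Rae), (35, Wes), (35, Xia), (6, Rae), (6, Wes), (6, Xia)}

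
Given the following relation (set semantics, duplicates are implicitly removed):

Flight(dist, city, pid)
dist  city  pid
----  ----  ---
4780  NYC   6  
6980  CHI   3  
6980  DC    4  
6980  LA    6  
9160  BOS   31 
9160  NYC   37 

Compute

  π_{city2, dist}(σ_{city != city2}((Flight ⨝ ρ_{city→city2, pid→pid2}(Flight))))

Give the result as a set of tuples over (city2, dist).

ρ[city→city2, pid→pid2]: schema becomes (dist, city2, pid2); tuples unchanged.
Flight ⋈ ρ_{city→city2, pid→pid2}(Flight) (natural join on dist): {(4780, NYC, 6, NYC, 6), (6980, CHI, 3, CHI, 3), (6980, CHI, 3, DC, 4), (6980, CHI, 3, LA, 6), (6980, DC, 4, CHI, 3), (6980, DC, 4, DC, 4), (6980, DC, 4, LA, 6), (6980, LA, 6, CHI, 3), (6980, LA, 6, DC, 4), (6980, LA, 6, LA, 6), (9160, BOS, 31, BOS, 31), (9160, BOS, 31, NYC, 37), (9160, NYC, 37, BOS, 31), (9160, NYC, 37, NYC, 37)}
Selection city != city2: {(6980, CHI, 3, DC, 4), (6980, CHI, 3, LA, 6), (6980, DC, 4, CHI, 3), (6980, DC, 4, LA, 6), (6980, LA, 6, CHI, 3), (6980, LA, 6, DC, 4), (9160, BOS, 31, NYC, 37), (9160, NYC, 37, BOS, 31)}
π[city2, dist]: project onto (city2, dist) (3 duplicate(s) eliminated) → {(BOS, 9160), (CHI, 6980), (DC, 6980), (LA, 6980), (NYC, 9160)}

{(BOS, 9160), (CHI, 6980), (DC, 6980), (LA, 6980), (NYC, 9160)}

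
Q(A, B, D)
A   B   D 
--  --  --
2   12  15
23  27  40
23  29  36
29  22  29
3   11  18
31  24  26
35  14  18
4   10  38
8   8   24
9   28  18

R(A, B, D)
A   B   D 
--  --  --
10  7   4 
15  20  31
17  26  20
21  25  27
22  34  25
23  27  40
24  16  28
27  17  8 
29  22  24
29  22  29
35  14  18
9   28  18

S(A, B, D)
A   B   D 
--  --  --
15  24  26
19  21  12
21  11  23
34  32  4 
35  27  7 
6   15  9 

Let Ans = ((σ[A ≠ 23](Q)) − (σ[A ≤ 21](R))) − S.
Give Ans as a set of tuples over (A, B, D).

Filtering on A ≠ 23 leaves {(2, 12, 15), (29, 22, 29), (3, 11, 18), (31, 24, 26), (35, 14, 18), (4, 10, 38), (8, 8, 24), (9, 28, 18)}.
Filtering on A ≤ 21 leaves {(10, 7, 4), (15, 20, 31), (17, 26, 20), (21, 25, 27), (9, 28, 18)}.
Set difference of the two operands is {(2, 12, 15), (29, 22, 29), (3, 11, 18), (31, 24, 26), (35, 14, 18), (4, 10, 38), (8, 8, 24)}.
Set difference of the two operands is {(2, 12, 15), (29, 22, 29), (3, 11, 18), (31, 24, 26), (35, 14, 18), (4, 10, 38), (8, 8, 24)}.

{(2, 12, 15), (29, 22, 29), (3, 11, 18), (31, 24, 26), (35, 14, 18), (4, 10, 38), (8, 8, 24)}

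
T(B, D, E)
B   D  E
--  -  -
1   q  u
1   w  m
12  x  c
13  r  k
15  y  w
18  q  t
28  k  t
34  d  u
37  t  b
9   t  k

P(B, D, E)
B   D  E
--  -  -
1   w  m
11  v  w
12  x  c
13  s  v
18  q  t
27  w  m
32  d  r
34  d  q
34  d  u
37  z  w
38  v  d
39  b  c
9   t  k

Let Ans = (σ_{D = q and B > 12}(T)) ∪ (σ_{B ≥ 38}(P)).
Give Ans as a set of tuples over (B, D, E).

σ[D = q and B > 12]: keep tuples satisfying D = q and B > 12 → {(18, q, t)}
σ[B ≥ 38]: keep tuples satisfying B ≥ 38 → {(38, v, d), (39, b, c)}
Taking the union: {(18, q, t), (38, v, d), (39, b, c)}

{(18, q, t), (38, v, d), (39, b, c)}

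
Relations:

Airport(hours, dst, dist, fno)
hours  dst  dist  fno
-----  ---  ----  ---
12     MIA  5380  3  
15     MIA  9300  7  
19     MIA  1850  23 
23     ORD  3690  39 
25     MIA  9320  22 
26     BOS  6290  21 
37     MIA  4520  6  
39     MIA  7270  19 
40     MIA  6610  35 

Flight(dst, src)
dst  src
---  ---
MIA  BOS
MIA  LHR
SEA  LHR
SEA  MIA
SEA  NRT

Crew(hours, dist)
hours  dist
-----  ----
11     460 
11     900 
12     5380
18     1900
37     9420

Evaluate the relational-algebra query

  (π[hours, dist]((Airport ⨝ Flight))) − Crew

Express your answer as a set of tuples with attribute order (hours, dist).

Joining Airport and Flight on dst yields {(12, MIA, 5380, 3, BOS), (12, MIA, 5380, 3, LHR), (15, MIA, 9300, 7, BOS), (15, MIA, 9300, 7, LHR), (19, MIA, 1850, 23, BOS), (19, MIA, 1850, 23, LHR), (25, MIA, 9320, 22, BOS), (25, MIA, 9320, 22, LHR), (37, MIA, 4520, 6, BOS), (37, MIA, 4520, 6, LHR), (39, MIA, 7270, 19, BOS), (39, MIA, 7270, 19, LHR), (40, MIA, 6610, 35, BOS), (40, MIA, 6610, 35, LHR)}.
π[hours, dist]: project onto (hours, dist) (7 duplicate(s) eliminated) → {(12, 5380), (15, 9300), (19, 1850), (25, 9320), (37, 4520), (39, 7270), (40, 6610)}
Taking the difference: {(15, 9300), (19, 1850), (25, 9320), (37, 4520), (39, 7270), (40, 6610)}

{(15, 9300), (19, 1850), (25, 9320), (37, 4520), (39, 7270), (40, 6610)}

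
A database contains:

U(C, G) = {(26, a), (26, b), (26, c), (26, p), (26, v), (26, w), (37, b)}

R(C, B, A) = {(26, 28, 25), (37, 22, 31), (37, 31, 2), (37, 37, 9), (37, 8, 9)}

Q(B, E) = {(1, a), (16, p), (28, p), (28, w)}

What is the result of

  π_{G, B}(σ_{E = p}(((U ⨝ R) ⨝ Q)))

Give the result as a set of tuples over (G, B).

{(a, 28), (b, 28), (c, 28), (p, 28), (v, 28), (w, 28)}

Joining U and R on C yields {(26, a, 28, 25), (26, b, 28, 25), (26, c, 28, 25), (26, p, 28, 25), (26, v, 28, 25), (26, w, 28, 25), (37, b, 22, 31), (37, b, 31, 2), (37, b, 37, 9), (37, b, 8, 9)}.
Joining (U ⨝ R) and Q on B yields {(26, a, 28, 25, p), (26, a, 28, 25, w), (26, b, 28, 25, p), (26, b, 28, 25, w), (26, c, 28, 25, p), (26, c, 28, 25, w), (26, p, 28, 25, p), (26, p, 28, 25, w), (26, v, 28, 25, p), (26, v, 28, 25, w), (26, w, 28, 25, p), (26, w, 28, 25, w)}.
σ[E = p]: keep tuples satisfying E = p → {(26, a, 28, 25, p), (26, b, 28, 25, p), (26, c, 28, 25, p), (26, p, 28, 25, p), (26, v, 28, 25, p), (26, w, 28, 25, p)}
π[G, B]: project onto (G, B) → {(a, 28), (b, 28), (c, 28), (p, 28), (v, 28), (w, 28)}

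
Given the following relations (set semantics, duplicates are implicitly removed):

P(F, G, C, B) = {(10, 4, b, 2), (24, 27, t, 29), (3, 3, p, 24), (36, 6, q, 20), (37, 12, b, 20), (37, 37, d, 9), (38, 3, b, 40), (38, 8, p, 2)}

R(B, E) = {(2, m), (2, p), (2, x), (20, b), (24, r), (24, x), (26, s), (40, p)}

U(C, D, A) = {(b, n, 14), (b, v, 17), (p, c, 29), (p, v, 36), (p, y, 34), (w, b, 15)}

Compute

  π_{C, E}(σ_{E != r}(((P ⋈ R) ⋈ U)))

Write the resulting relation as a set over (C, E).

Joining P and R on B yields {(10, 4, b, 2, m), (10, 4, b, 2, p), (10, 4, b, 2, x), (3, 3, p, 24, r), (3, 3, p, 24, x), (36, 6, q, 20, b), (37, 12, b, 20, b), (38, 3, b, 40, p), (38, 8, p, 2, m), (38, 8, p, 2, p), (38, 8, p, 2, x)}.
Joining (P ⋈ R) and U on C yields {(10, 4, b, 2, m, n, 14), (10, 4, b, 2, m, v, 17), (10, 4, b, 2, p, n, 14), (10, 4, b, 2, p, v, 17), (10, 4, b, 2, x, n, 14), (10, 4, b, 2, x, v, 17), (3, 3, p, 24, r, c, 29), (3, 3, p, 24, r, v, 36), (3, 3, p, 24, r, y, 34), (3, 3, p, 24, x, c, 29), (3, 3, p, 24, x, v, 36), (3, 3, p, 24, x, y, 34), (37, 12, b, 20, b, n, 14), (37, 12, b, 20, b, v, 17), (38, 3, b, 40, p, n, 14), (38, 3, b, 40, p, v, 17), (38, 8, p, 2, m, c, 29), (38, 8, p, 2, m, v, 36), (38, 8, p, 2, m, y, 34), (38, 8, p, 2, p, c, 29), (38, 8, p, 2, p, v, 36), (38, 8, p, 2, p, y, 34), (38, 8, p, 2, x, c, 29), (38, 8, p, 2, x, v, 36), (38, 8, p, 2, x, y, 34)}.
σ[E != r]: keep tuples satisfying E != r → {(10, 4, b, 2, m, n, 14), (10, 4, b, 2, m, v, 17), (10, 4, b, 2, p, n, 14), (10, 4, b, 2, p, v, 17), (10, 4, b, 2, x, n, 14), (10, 4, b, 2, x, v, 17), (3, 3, p, 24, x, c, 29), (3, 3, p, 24, x, v, 36), (3, 3, p, 24, x, y, 34), (37, 12, b, 20, b, n, 14), (37, 12, b, 20, b, v, 17), (38, 3, b, 40, p, n, 14), (38, 3, b, 40, p, v, 17), (38, 8, p, 2, m, c, 29), (38, 8, p, 2, m, v, 36), (38, 8, p, 2, m, y, 34), (38, 8, p, 2, p, c, 29), (38, 8, p, 2, p, v, 36), (38, 8, p, 2, p, y, 34), (38, 8, p, 2, x, c, 29), (38, 8, p, 2, x, v, 36), (38, 8, p, 2, x, y, 34)}
π[C, E]: project onto (C, E) (15 duplicate(s) eliminated) → {(b, b), (b, m), (b, p), (b, x), (p, m), (p, p), (p, x)}

{(b, b), (b, m), (b, p), (b, x), (p, m), (p, p), (p, x)}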